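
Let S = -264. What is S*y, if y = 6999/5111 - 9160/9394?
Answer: -227182152/2182397 ≈ -104.10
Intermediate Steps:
y = 9465923/24006367 (y = 6999*(1/5111) - 9160*1/9394 = 6999/5111 - 4580/4697 = 9465923/24006367 ≈ 0.39431)
S*y = -264*9465923/24006367 = -227182152/2182397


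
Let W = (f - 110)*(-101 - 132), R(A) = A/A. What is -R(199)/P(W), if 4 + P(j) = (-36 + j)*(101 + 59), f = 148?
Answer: 1/1422404 ≈ 7.0303e-7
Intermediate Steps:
R(A) = 1
W = -8854 (W = (148 - 110)*(-101 - 132) = 38*(-233) = -8854)
P(j) = -5764 + 160*j (P(j) = -4 + (-36 + j)*(101 + 59) = -4 + (-36 + j)*160 = -4 + (-5760 + 160*j) = -5764 + 160*j)
-R(199)/P(W) = -1/(-5764 + 160*(-8854)) = -1/(-5764 - 1416640) = -1/(-1422404) = -(-1)/1422404 = -1*(-1/1422404) = 1/1422404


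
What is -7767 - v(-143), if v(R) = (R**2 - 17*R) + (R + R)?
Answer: -30361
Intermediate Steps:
v(R) = R**2 - 15*R (v(R) = (R**2 - 17*R) + 2*R = R**2 - 15*R)
-7767 - v(-143) = -7767 - (-143)*(-15 - 143) = -7767 - (-143)*(-158) = -7767 - 1*22594 = -7767 - 22594 = -30361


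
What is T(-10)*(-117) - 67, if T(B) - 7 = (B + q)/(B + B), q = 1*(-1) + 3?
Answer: -4664/5 ≈ -932.80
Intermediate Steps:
q = 2 (q = -1 + 3 = 2)
T(B) = 7 + (2 + B)/(2*B) (T(B) = 7 + (B + 2)/(B + B) = 7 + (2 + B)/((2*B)) = 7 + (2 + B)*(1/(2*B)) = 7 + (2 + B)/(2*B))
T(-10)*(-117) - 67 = (15/2 + 1/(-10))*(-117) - 67 = (15/2 - 1/10)*(-117) - 67 = (37/5)*(-117) - 67 = -4329/5 - 67 = -4664/5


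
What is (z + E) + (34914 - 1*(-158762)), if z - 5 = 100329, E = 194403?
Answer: 488413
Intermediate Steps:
z = 100334 (z = 5 + 100329 = 100334)
(z + E) + (34914 - 1*(-158762)) = (100334 + 194403) + (34914 - 1*(-158762)) = 294737 + (34914 + 158762) = 294737 + 193676 = 488413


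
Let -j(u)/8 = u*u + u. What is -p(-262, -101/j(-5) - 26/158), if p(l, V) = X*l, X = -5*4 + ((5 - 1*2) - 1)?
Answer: -4716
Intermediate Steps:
j(u) = -8*u - 8*u² (j(u) = -8*(u*u + u) = -8*(u² + u) = -8*(u + u²) = -8*u - 8*u²)
X = -18 (X = -20 + ((5 - 2) - 1) = -20 + (3 - 1) = -20 + 2 = -18)
p(l, V) = -18*l
-p(-262, -101/j(-5) - 26/158) = -(-18)*(-262) = -1*4716 = -4716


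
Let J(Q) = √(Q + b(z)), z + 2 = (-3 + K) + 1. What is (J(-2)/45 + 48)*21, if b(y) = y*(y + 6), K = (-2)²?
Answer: 1008 + 7*I*√2/15 ≈ 1008.0 + 0.65997*I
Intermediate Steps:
K = 4
z = 0 (z = -2 + ((-3 + 4) + 1) = -2 + (1 + 1) = -2 + 2 = 0)
b(y) = y*(6 + y)
J(Q) = √Q (J(Q) = √(Q + 0*(6 + 0)) = √(Q + 0*6) = √(Q + 0) = √Q)
(J(-2)/45 + 48)*21 = (√(-2)/45 + 48)*21 = ((I*√2)*(1/45) + 48)*21 = (I*√2/45 + 48)*21 = (48 + I*√2/45)*21 = 1008 + 7*I*√2/15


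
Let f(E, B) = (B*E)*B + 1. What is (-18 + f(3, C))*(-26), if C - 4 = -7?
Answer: -260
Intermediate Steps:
C = -3 (C = 4 - 7 = -3)
f(E, B) = 1 + E*B**2 (f(E, B) = E*B**2 + 1 = 1 + E*B**2)
(-18 + f(3, C))*(-26) = (-18 + (1 + 3*(-3)**2))*(-26) = (-18 + (1 + 3*9))*(-26) = (-18 + (1 + 27))*(-26) = (-18 + 28)*(-26) = 10*(-26) = -260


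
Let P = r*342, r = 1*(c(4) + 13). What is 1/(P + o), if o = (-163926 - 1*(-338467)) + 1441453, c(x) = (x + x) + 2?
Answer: 1/1623860 ≈ 6.1582e-7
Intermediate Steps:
c(x) = 2 + 2*x (c(x) = 2*x + 2 = 2 + 2*x)
r = 23 (r = 1*((2 + 2*4) + 13) = 1*((2 + 8) + 13) = 1*(10 + 13) = 1*23 = 23)
o = 1615994 (o = (-163926 + 338467) + 1441453 = 174541 + 1441453 = 1615994)
P = 7866 (P = 23*342 = 7866)
1/(P + o) = 1/(7866 + 1615994) = 1/1623860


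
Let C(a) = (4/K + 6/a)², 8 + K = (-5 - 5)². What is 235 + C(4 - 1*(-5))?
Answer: 1121236/4761 ≈ 235.50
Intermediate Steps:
K = 92 (K = -8 + (-5 - 5)² = -8 + (-10)² = -8 + 100 = 92)
C(a) = (1/23 + 6/a)² (C(a) = (4/92 + 6/a)² = (4*(1/92) + 6/a)² = (1/23 + 6/a)²)
235 + C(4 - 1*(-5)) = 235 + (138 + (4 - 1*(-5)))²/(529*(4 - 1*(-5))²) = 235 + (138 + (4 + 5))²/(529*(4 + 5)²) = 235 + (1/529)*(138 + 9)²/9² = 235 + (1/529)*(1/81)*147² = 235 + (1/529)*(1/81)*21609 = 235 + 2401/4761 = 1121236/4761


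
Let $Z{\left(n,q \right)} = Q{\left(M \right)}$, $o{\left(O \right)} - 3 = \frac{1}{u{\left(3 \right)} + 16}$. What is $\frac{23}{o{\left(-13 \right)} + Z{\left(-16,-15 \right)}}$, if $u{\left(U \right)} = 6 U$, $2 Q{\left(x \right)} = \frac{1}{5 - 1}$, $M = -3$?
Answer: $\frac{3128}{429} \approx 7.2914$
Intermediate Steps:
$Q{\left(x \right)} = \frac{1}{8}$ ($Q{\left(x \right)} = \frac{1}{2 \left(5 - 1\right)} = \frac{1}{2 \cdot 4} = \frac{1}{2} \cdot \frac{1}{4} = \frac{1}{8}$)
$o{\left(O \right)} = \frac{103}{34}$ ($o{\left(O \right)} = 3 + \frac{1}{6 \cdot 3 + 16} = 3 + \frac{1}{18 + 16} = 3 + \frac{1}{34} = \frac{103}{34}$)
$Z{\left(n,q \right)} = \frac{1}{8}$
$\frac{23}{o{\left(-13 \right)} + Z{\left(-16,-15 \right)}} = \frac{23}{\frac{103}{34} + \frac{1}{8}} = \frac{23}{\frac{429}{136}} = 23 \cdot \frac{136}{429} = \frac{3128}{429}$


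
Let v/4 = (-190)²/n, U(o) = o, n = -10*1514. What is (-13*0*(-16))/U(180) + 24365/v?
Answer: -3688861/1444 ≈ -2554.6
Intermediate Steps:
n = -15140
v = -7220/757 (v = 4*((-190)²/(-15140)) = 4*(36100*(-1/15140)) = 4*(-1805/757) = -7220/757 ≈ -9.5376)
(-13*0*(-16))/U(180) + 24365/v = (-13*0*(-16))/180 + 24365/(-7220/757) = (0*(-16))*(1/180) + 24365*(-757/7220) = 0*(1/180) - 3688861/1444 = 0 - 3688861/1444 = -3688861/1444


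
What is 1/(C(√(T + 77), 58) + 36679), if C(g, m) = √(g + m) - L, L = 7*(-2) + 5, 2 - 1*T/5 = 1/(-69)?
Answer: 1/(36688 + √(58 + 2*√103638/69)) ≈ 2.7251e-5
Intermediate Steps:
T = 695/69 (T = 10 - 5/(-69) = 10 - 5*(-1/69) = 10 + 5/69 = 695/69 ≈ 10.072)
L = -9 (L = -14 + 5 = -9)
C(g, m) = 9 + √(g + m) (C(g, m) = √(g + m) - 1*(-9) = √(g + m) + 9 = 9 + √(g + m))
1/(C(√(T + 77), 58) + 36679) = 1/((9 + √(√(695/69 + 77) + 58)) + 36679) = 1/((9 + √(√(6008/69) + 58)) + 36679) = 1/((9 + √(2*√103638/69 + 58)) + 36679) = 1/((9 + √(58 + 2*√103638/69)) + 36679) = 1/(36688 + √(58 + 2*√103638/69))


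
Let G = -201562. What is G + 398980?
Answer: 197418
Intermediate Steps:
G + 398980 = -201562 + 398980 = 197418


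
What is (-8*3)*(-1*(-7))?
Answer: -168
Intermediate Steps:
(-8*3)*(-1*(-7)) = -24*7 = -168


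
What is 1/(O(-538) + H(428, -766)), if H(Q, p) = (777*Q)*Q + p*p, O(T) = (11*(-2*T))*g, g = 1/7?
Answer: 7/1000456904 ≈ 6.9968e-9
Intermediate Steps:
g = ⅐ ≈ 0.14286
O(T) = -22*T/7 (O(T) = (11*(-2*T))*(⅐) = -22*T*(⅐) = -22*T/7)
H(Q, p) = p² + 777*Q² (H(Q, p) = 777*Q² + p² = p² + 777*Q²)
1/(O(-538) + H(428, -766)) = 1/(-22/7*(-538) + ((-766)² + 777*428²)) = 1/(11836/7 + (586756 + 777*183184)) = 1/(11836/7 + (586756 + 142333968)) = 1/(11836/7 + 142920724) = 1/(1000456904/7) = 7/1000456904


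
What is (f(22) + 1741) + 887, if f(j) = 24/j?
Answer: 28920/11 ≈ 2629.1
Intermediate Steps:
(f(22) + 1741) + 887 = (24/22 + 1741) + 887 = (24*(1/22) + 1741) + 887 = (12/11 + 1741) + 887 = 19163/11 + 887 = 28920/11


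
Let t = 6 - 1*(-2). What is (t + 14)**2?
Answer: 484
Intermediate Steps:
t = 8 (t = 6 + 2 = 8)
(t + 14)**2 = (8 + 14)**2 = 22**2 = 484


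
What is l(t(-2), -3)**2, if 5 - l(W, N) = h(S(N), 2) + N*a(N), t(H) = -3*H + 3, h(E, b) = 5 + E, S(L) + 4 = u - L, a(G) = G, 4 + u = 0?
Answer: 16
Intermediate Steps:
u = -4 (u = -4 + 0 = -4)
S(L) = -8 - L (S(L) = -4 + (-4 - L) = -8 - L)
t(H) = 3 - 3*H
l(W, N) = 8 + N - N**2 (l(W, N) = 5 - ((5 + (-8 - N)) + N*N) = 5 - ((-3 - N) + N**2) = 5 - (-3 + N**2 - N) = 5 + (3 + N - N**2) = 8 + N - N**2)
l(t(-2), -3)**2 = (8 - 3 - 1*(-3)**2)**2 = (8 - 3 - 1*9)**2 = (8 - 3 - 9)**2 = (-4)**2 = 16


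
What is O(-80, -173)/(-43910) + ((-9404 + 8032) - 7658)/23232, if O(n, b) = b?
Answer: -32707347/85009760 ≈ -0.38475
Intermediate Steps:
O(-80, -173)/(-43910) + ((-9404 + 8032) - 7658)/23232 = -173/(-43910) + ((-9404 + 8032) - 7658)/23232 = -173*(-1/43910) + (-1372 - 7658)*(1/23232) = 173/43910 - 9030*1/23232 = 173/43910 - 1505/3872 = -32707347/85009760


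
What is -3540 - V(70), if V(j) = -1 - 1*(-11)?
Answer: -3550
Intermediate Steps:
V(j) = 10 (V(j) = -1 + 11 = 10)
-3540 - V(70) = -3540 - 1*10 = -3540 - 10 = -3550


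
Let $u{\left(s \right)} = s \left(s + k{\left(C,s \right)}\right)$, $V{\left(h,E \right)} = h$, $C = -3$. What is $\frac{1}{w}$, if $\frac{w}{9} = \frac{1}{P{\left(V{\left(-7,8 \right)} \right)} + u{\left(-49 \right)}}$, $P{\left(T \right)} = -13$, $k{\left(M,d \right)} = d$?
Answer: $\frac{4789}{9} \approx 532.11$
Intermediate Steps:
$u{\left(s \right)} = 2 s^{2}$ ($u{\left(s \right)} = s \left(s + s\right) = s 2 s = 2 s^{2}$)
$w = \frac{9}{4789}$ ($w = \frac{9}{-13 + 2 \left(-49\right)^{2}} = \frac{9}{-13 + 2 \cdot 2401} = \frac{9}{-13 + 4802} = \frac{9}{4789} \approx 0.0018793$)
$\frac{1}{w} = \frac{1}{\frac{9}{4789}} = \frac{4789}{9}$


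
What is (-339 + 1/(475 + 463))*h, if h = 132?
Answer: -20986746/469 ≈ -44748.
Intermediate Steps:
(-339 + 1/(475 + 463))*h = (-339 + 1/(475 + 463))*132 = (-339 + 1/938)*132 = -317981/938*132 = -20986746/469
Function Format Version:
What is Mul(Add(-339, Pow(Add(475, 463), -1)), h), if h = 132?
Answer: Rational(-20986746, 469) ≈ -44748.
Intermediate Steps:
Mul(Add(-339, Pow(Add(475, 463), -1)), h) = Mul(Add(-339, Pow(Add(475, 463), -1)), 132) = Mul(Add(-339, Pow(938, -1)), 132) = Mul(Add(-339, Rational(1, 938)), 132) = Mul(Rational(-317981, 938), 132) = Rational(-20986746, 469)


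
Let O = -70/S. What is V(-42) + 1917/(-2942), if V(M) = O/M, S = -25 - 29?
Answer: -81316/119151 ≈ -0.68246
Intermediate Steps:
S = -54
O = 35/27 (O = -70/(-54) = -70*(-1/54) = 35/27 ≈ 1.2963)
V(M) = 35/(27*M)
V(-42) + 1917/(-2942) = (35/27)/(-42) + 1917/(-2942) = (35/27)*(-1/42) + 1917*(-1/2942) = -5/162 - 1917/2942 = -81316/119151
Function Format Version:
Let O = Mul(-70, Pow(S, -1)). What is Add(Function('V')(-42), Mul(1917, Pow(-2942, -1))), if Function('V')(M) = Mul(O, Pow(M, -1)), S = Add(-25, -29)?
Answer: Rational(-81316, 119151) ≈ -0.68246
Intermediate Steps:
S = -54
O = Rational(35, 27) (O = Mul(-70, Pow(-54, -1)) = Mul(-70, Rational(-1, 54)) = Rational(35, 27) ≈ 1.2963)
Function('V')(M) = Mul(Rational(35, 27), Pow(M, -1))
Add(Function('V')(-42), Mul(1917, Pow(-2942, -1))) = Add(Mul(Rational(35, 27), Pow(-42, -1)), Mul(1917, Pow(-2942, -1))) = Add(Mul(Rational(35, 27), Rational(-1, 42)), Mul(1917, Rational(-1, 2942))) = Add(Rational(-5, 162), Rational(-1917, 2942)) = Rational(-81316, 119151)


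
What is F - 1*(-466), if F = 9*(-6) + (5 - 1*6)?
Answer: 411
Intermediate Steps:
F = -55 (F = -54 + (5 - 6) = -54 - 1 = -55)
F - 1*(-466) = -55 - 1*(-466) = -55 + 466 = 411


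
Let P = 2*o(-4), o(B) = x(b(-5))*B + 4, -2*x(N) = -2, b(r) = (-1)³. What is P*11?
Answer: 0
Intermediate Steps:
b(r) = -1
x(N) = 1 (x(N) = -½*(-2) = 1)
o(B) = 4 + B (o(B) = 1*B + 4 = B + 4 = 4 + B)
P = 0 (P = 2*(4 - 4) = 2*0 = 0)
P*11 = 0*11 = 0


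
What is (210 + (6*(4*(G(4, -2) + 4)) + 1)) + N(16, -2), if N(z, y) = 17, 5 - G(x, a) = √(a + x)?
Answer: 444 - 24*√2 ≈ 410.06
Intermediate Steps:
G(x, a) = 5 - √(a + x)
(210 + (6*(4*(G(4, -2) + 4)) + 1)) + N(16, -2) = (210 + (6*(4*((5 - √(-2 + 4)) + 4)) + 1)) + 17 = (210 + (6*(4*((5 - √2) + 4)) + 1)) + 17 = (210 + (6*(4*(9 - √2)) + 1)) + 17 = (210 + (6*(36 - 4*√2) + 1)) + 17 = (210 + ((216 - 24*√2) + 1)) + 17 = (210 + (217 - 24*√2)) + 17 = (427 - 24*√2) + 17 = 444 - 24*√2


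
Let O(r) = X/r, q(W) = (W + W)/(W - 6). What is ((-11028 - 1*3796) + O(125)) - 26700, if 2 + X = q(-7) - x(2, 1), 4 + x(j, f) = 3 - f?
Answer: -67476486/1625 ≈ -41524.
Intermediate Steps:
x(j, f) = -1 - f (x(j, f) = -4 + (3 - f) = -1 - f)
q(W) = 2*W/(-6 + W) (q(W) = (2*W)/(-6 + W) = 2*W/(-6 + W))
X = 14/13 (X = -2 + (2*(-7)/(-6 - 7) - (-1 - 1*1)) = -2 + (2*(-7)/(-13) - (-1 - 1)) = -2 + (2*(-7)*(-1/13) - 1*(-2)) = -2 + (14/13 + 2) = -2 + 40/13 = 14/13 ≈ 1.0769)
O(r) = 14/(13*r)
((-11028 - 1*3796) + O(125)) - 26700 = ((-11028 - 1*3796) + (14/13)/125) - 26700 = ((-11028 - 3796) + (14/13)*(1/125)) - 26700 = (-14824 + 14/1625) - 26700 = -24088986/1625 - 26700 = -67476486/1625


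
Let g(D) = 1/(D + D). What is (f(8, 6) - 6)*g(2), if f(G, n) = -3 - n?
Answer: -15/4 ≈ -3.7500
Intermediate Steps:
g(D) = 1/(2*D)
(f(8, 6) - 6)*g(2) = ((-3 - 1*6) - 6)*((1/2)/2) = ((-3 - 6) - 6)*((1/2)*(1/2)) = (-9 - 6)*(1/4) = -15*1/4 = -15/4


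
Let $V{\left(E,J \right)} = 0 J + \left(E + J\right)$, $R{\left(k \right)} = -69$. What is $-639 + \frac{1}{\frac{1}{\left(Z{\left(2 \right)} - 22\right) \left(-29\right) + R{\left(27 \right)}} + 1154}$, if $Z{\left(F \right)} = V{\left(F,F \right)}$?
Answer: $- \frac{334045104}{522763} \approx -639.0$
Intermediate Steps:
$V{\left(E,J \right)} = E + J$ ($V{\left(E,J \right)} = 0 + \left(E + J\right) = E + J$)
$Z{\left(F \right)} = 2 F$ ($Z{\left(F \right)} = F + F = 2 F$)
$-639 + \frac{1}{\frac{1}{\left(Z{\left(2 \right)} - 22\right) \left(-29\right) + R{\left(27 \right)}} + 1154} = -639 + \frac{1}{\frac{1}{\left(2 \cdot 2 - 22\right) \left(-29\right) - 69} + 1154} = -639 + \frac{1}{\frac{1}{\left(4 - 22\right) \left(-29\right) - 69} + 1154} = -639 + \frac{1}{\frac{1}{\left(-18\right) \left(-29\right) - 69} + 1154} = -639 + \frac{1}{\frac{1}{522 - 69} + 1154} = -639 + \frac{1}{\frac{1}{453} + 1154} = -639 + \frac{1}{\frac{522763}{453}} = -639 + \frac{453}{522763} = - \frac{334045104}{522763}$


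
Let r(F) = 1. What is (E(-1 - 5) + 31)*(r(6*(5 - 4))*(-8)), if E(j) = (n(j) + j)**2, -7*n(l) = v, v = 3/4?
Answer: -53545/98 ≈ -546.38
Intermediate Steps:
v = 3/4 (v = 3*(1/4) = 3/4 ≈ 0.75000)
n(l) = -3/28 (n(l) = -1/7*3/4 = -3/28)
E(j) = (-3/28 + j)**2
(E(-1 - 5) + 31)*(r(6*(5 - 4))*(-8)) = ((-3 + 28*(-1 - 5))**2/784 + 31)*(1*(-8)) = ((-3 + 28*(-6))**2/784 + 31)*(-8) = ((-3 - 168)**2/784 + 31)*(-8) = ((1/784)*(-171)**2 + 31)*(-8) = ((1/784)*29241 + 31)*(-8) = (29241/784 + 31)*(-8) = (53545/784)*(-8) = -53545/98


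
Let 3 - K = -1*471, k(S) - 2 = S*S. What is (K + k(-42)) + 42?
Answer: 2282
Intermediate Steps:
k(S) = 2 + S² (k(S) = 2 + S*S = 2 + S²)
K = 474 (K = 3 - (-1)*471 = 3 - 1*(-471) = 3 + 471 = 474)
(K + k(-42)) + 42 = (474 + (2 + (-42)²)) + 42 = (474 + (2 + 1764)) + 42 = (474 + 1766) + 42 = 2240 + 42 = 2282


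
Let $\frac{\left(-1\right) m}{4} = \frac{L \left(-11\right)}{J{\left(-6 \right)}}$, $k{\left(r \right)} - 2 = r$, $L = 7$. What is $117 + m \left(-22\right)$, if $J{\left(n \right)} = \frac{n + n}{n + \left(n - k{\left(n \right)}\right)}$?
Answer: $- \frac{13201}{3} \approx -4400.3$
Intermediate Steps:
$k{\left(r \right)} = 2 + r$
$J{\left(n \right)} = \frac{2 n}{-2 + n}$ ($J{\left(n \right)} = \frac{n + n}{n + \left(n - \left(2 + n\right)\right)} = \frac{2 n}{n + \left(n - \left(2 + n\right)\right)} = \frac{2 n}{n - 2} = \frac{2 n}{-2 + n}$)
$m = \frac{616}{3}$ ($m = - 4 \frac{7 \left(-11\right)}{2 \left(-6\right) \frac{1}{-2 - 6}} = - 4 \left(- \frac{77}{2 \left(-6\right) \frac{1}{-8}}\right) = - 4 \left(- \frac{77}{2 \left(-6\right) \left(- \frac{1}{8}\right)}\right) = - 4 \left(- \frac{77}{\frac{3}{2}}\right) = - 4 \left(\left(-77\right) \frac{2}{3}\right) = \left(-4\right) \left(- \frac{154}{3}\right) = \frac{616}{3} \approx 205.33$)
$117 + m \left(-22\right) = 117 + \frac{616}{3} \left(-22\right) = 117 - \frac{13552}{3} = - \frac{13201}{3}$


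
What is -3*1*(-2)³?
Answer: 24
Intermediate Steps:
-3*1*(-2)³ = -3*(-8) = 24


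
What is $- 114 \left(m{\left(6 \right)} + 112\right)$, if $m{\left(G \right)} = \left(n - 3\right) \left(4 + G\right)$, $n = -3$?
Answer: $-5928$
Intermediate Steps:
$m{\left(G \right)} = -24 - 6 G$ ($m{\left(G \right)} = \left(-3 - 3\right) \left(4 + G\right) = - 6 \left(4 + G\right) = -24 - 6 G$)
$- 114 \left(m{\left(6 \right)} + 112\right) = - 114 \left(\left(-24 - 36\right) + 112\right) = - 114 \left(-60 + 112\right) = \left(-114\right) 52 = -5928$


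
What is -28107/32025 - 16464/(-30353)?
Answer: -108624057/324018275 ≈ -0.33524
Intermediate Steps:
-28107/32025 - 16464/(-30353) = -28107*1/32025 - 16464*(-1/30353) = -9369/10675 + 16464/30353 = -108624057/324018275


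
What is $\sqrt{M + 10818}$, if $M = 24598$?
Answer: $2 \sqrt{8854} \approx 188.19$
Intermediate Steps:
$\sqrt{M + 10818} = \sqrt{24598 + 10818} = \sqrt{35416} = 2 \sqrt{8854}$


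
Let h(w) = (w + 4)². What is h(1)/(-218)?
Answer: -25/218 ≈ -0.11468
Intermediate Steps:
h(w) = (4 + w)²
h(1)/(-218) = (4 + 1)²/(-218) = -1/218*5² = -1/218*25 = -25/218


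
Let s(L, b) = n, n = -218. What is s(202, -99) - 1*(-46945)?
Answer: 46727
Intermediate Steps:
s(L, b) = -218
s(202, -99) - 1*(-46945) = -218 - 1*(-46945) = -218 + 46945 = 46727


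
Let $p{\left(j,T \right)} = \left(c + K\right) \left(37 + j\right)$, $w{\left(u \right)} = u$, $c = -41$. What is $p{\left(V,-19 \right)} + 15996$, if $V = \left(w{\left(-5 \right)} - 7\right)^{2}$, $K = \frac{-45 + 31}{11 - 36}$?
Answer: $\frac{216909}{25} \approx 8676.4$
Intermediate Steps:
$K = \frac{14}{25}$ ($K = - \frac{14}{-25} = \left(-14\right) \left(- \frac{1}{25}\right) = \frac{14}{25} \approx 0.56$)
$V = 144$ ($V = \left(-5 - 7\right)^{2} = \left(-12\right)^{2} = 144$)
$p{\left(j,T \right)} = - \frac{37407}{25} - \frac{1011 j}{25}$ ($p{\left(j,T \right)} = \left(-41 + \frac{14}{25}\right) \left(37 + j\right) = - \frac{1011 \left(37 + j\right)}{25} = - \frac{37407}{25} - \frac{1011 j}{25}$)
$p{\left(V,-19 \right)} + 15996 = \left(- \frac{37407}{25} - \frac{145584}{25}\right) + 15996 = - \frac{182991}{25} + 15996 = \frac{216909}{25}$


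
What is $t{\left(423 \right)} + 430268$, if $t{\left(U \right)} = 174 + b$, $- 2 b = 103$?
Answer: $\frac{860781}{2} \approx 4.3039 \cdot 10^{5}$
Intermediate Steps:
$b = - \frac{103}{2}$ ($b = \left(- \frac{1}{2}\right) 103 = - \frac{103}{2} \approx -51.5$)
$t{\left(U \right)} = \frac{245}{2}$ ($t{\left(U \right)} = 174 - \frac{103}{2} = \frac{245}{2}$)
$t{\left(423 \right)} + 430268 = \frac{245}{2} + 430268 = \frac{860781}{2}$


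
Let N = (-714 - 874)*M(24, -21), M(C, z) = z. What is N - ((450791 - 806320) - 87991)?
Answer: 476868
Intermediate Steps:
N = 33348 (N = (-714 - 874)*(-21) = -1588*(-21) = 33348)
N - ((450791 - 806320) - 87991) = 33348 - ((450791 - 806320) - 87991) = 33348 - (-355529 - 87991) = 33348 - 1*(-443520) = 33348 + 443520 = 476868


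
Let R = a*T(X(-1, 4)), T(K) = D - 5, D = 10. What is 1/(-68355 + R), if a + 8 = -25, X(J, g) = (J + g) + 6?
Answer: -1/68520 ≈ -1.4594e-5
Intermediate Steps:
X(J, g) = 6 + J + g
T(K) = 5 (T(K) = 10 - 5 = 5)
a = -33 (a = -8 - 25 = -33)
R = -165 (R = -33*5 = -165)
1/(-68355 + R) = 1/(-68355 - 165) = 1/(-68520) = -1/68520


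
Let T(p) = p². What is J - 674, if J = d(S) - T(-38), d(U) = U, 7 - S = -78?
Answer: -2033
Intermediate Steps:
S = 85 (S = 7 - 1*(-78) = 7 + 78 = 85)
J = -1359 (J = 85 - 1*(-38)² = 85 - 1*1444 = 85 - 1444 = -1359)
J - 674 = -1359 - 674 = -2033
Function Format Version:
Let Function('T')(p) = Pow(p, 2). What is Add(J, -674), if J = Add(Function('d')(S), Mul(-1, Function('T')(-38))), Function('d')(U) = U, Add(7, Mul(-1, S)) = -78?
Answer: -2033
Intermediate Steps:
S = 85 (S = Add(7, Mul(-1, -78)) = Add(7, 78) = 85)
J = -1359 (J = Add(85, Mul(-1, Pow(-38, 2))) = Add(85, Mul(-1, 1444)) = Add(85, -1444) = -1359)
Add(J, -674) = Add(-1359, -674) = -2033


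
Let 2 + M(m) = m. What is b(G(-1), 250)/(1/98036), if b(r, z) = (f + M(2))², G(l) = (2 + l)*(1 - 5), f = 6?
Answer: 3529296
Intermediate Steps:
M(m) = -2 + m
G(l) = -8 - 4*l (G(l) = (2 + l)*(-4) = -8 - 4*l)
b(r, z) = 36 (b(r, z) = (6 + (-2 + 2))² = (6 + 0)² = 6² = 36)
b(G(-1), 250)/(1/98036) = 36/(1/98036) = 36*98036 = 3529296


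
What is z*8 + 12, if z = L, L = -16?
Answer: -116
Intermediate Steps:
z = -16
z*8 + 12 = -16*8 + 12 = -128 + 12 = -116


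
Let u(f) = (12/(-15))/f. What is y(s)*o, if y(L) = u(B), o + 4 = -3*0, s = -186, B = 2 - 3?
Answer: -16/5 ≈ -3.2000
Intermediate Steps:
B = -1
u(f) = -4/(5*f) (u(f) = (12*(-1/15))/f = -4/(5*f))
o = -4 (o = -4 - 3*0 = -4 + 0 = -4)
y(L) = 4/5 (y(L) = -4/5/(-1) = -4/5*(-1) = 4/5)
y(s)*o = (4/5)*(-4) = -16/5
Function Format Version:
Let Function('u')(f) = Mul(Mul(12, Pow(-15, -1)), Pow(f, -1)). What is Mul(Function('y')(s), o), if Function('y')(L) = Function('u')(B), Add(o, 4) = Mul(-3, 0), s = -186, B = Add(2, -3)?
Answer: Rational(-16, 5) ≈ -3.2000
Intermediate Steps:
B = -1
Function('u')(f) = Mul(Rational(-4, 5), Pow(f, -1)) (Function('u')(f) = Mul(Mul(12, Rational(-1, 15)), Pow(f, -1)) = Mul(Rational(-4, 5), Pow(f, -1)))
o = -4 (o = Add(-4, Mul(-3, 0)) = Add(-4, 0) = -4)
Function('y')(L) = Rational(4, 5) (Function('y')(L) = Mul(Rational(-4, 5), Pow(-1, -1)) = Mul(Rational(-4, 5), -1) = Rational(4, 5))
Mul(Function('y')(s), o) = Mul(Rational(4, 5), -4) = Rational(-16, 5)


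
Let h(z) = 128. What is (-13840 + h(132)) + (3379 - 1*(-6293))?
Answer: -4040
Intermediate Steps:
(-13840 + h(132)) + (3379 - 1*(-6293)) = (-13840 + 128) + (3379 - 1*(-6293)) = -13712 + (3379 + 6293) = -13712 + 9672 = -4040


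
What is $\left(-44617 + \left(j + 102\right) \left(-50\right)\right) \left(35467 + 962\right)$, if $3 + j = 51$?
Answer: $-1898570193$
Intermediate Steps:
$j = 48$ ($j = -3 + 51 = 48$)
$\left(-44617 + \left(j + 102\right) \left(-50\right)\right) \left(35467 + 962\right) = \left(-44617 + \left(48 + 102\right) \left(-50\right)\right) \left(35467 + 962\right) = \left(-44617 + 150 \left(-50\right)\right) 36429 = \left(-44617 - 7500\right) 36429 = \left(-52117\right) 36429 = -1898570193$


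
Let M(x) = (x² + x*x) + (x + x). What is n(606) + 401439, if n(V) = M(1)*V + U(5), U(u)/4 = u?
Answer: 403883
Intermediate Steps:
M(x) = 2*x + 2*x² (M(x) = (x² + x²) + 2*x = 2*x² + 2*x = 2*x + 2*x²)
U(u) = 4*u
n(V) = 20 + 4*V (n(V) = (2*1*(1 + 1))*V + 4*5 = (2*1*2)*V + 20 = 4*V + 20 = 20 + 4*V)
n(606) + 401439 = (20 + 4*606) + 401439 = (20 + 2424) + 401439 = 2444 + 401439 = 403883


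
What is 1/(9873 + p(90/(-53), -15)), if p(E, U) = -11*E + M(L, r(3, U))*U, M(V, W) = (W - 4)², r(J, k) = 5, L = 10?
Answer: 53/523464 ≈ 0.00010125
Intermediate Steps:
M(V, W) = (-4 + W)²
p(E, U) = U - 11*E (p(E, U) = -11*E + (-4 + 5)²*U = -11*E + 1²*U = -11*E + 1*U = -11*E + U = U - 11*E)
1/(9873 + p(90/(-53), -15)) = 1/(9873 + (-15 - 990/(-53))) = 1/(9873 + (-15 - 990*(-1)/53)) = 1/(9873 + (-15 - 11*(-90/53))) = 1/(9873 + (-15 + 990/53)) = 1/(9873 + 195/53) = 1/(523464/53) = 53/523464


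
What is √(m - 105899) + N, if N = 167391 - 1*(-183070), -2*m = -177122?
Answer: 350461 + I*√17338 ≈ 3.5046e+5 + 131.67*I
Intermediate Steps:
m = 88561 (m = -½*(-177122) = 88561)
N = 350461 (N = 167391 + 183070 = 350461)
√(m - 105899) + N = √(88561 - 105899) + 350461 = √(-17338) + 350461 = I*√17338 + 350461 = 350461 + I*√17338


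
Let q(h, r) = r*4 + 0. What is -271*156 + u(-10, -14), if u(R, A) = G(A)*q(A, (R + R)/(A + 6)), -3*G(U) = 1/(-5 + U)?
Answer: -2409722/57 ≈ -42276.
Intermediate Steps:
G(U) = -1/(3*(-5 + U))
q(h, r) = 4*r (q(h, r) = 4*r + 0 = 4*r)
u(R, A) = -8*R/((-15 + 3*A)*(6 + A)) (u(R, A) = (-1/(-15 + 3*A))*(4*((R + R)/(A + 6))) = (-1/(-15 + 3*A))*(4*((2*R)/(6 + A))) = (-1/(-15 + 3*A))*(4*(2*R/(6 + A))) = (-1/(-15 + 3*A))*(8*R/(6 + A)) = -8*R/((-15 + 3*A)*(6 + A)))
-271*156 + u(-10, -14) = -271*156 - 8/3*(-10)/(-5 - 14*(6 - 14)) = -42276 - 8/3*(-10)/(-19*(-8)) = -42276 - 8/3*(-10)*(-1/19)*(-⅛) = -42276 + 10/57 = -2409722/57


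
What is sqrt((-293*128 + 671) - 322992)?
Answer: 5*I*sqrt(14393) ≈ 599.85*I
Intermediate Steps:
sqrt((-293*128 + 671) - 322992) = sqrt((-37504 + 671) - 322992) = sqrt(-36833 - 322992) = sqrt(-359825) = 5*I*sqrt(14393)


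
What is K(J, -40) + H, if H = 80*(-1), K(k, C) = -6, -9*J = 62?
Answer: -86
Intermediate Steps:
J = -62/9 (J = -1/9*62 = -62/9 ≈ -6.8889)
H = -80
K(J, -40) + H = -6 - 80 = -86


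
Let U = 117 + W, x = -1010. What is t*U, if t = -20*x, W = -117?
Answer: 0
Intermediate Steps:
t = 20200 (t = -20*(-1010) = 20200)
U = 0 (U = 117 - 117 = 0)
t*U = 20200*0 = 0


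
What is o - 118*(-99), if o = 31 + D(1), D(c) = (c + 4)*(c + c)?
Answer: 11723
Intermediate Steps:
D(c) = 2*c*(4 + c) (D(c) = (4 + c)*(2*c) = 2*c*(4 + c))
o = 41 (o = 31 + 2*1*(4 + 1) = 31 + 2*1*5 = 31 + 10 = 41)
o - 118*(-99) = 41 - 118*(-99) = 41 + 11682 = 11723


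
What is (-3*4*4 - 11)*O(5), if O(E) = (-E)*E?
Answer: 1475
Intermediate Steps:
O(E) = -E²
(-3*4*4 - 11)*O(5) = (-3*4*4 - 11)*(-1*5²) = (-12*4 - 11)*(-1*25) = (-48 - 11)*(-25) = -59*(-25) = 1475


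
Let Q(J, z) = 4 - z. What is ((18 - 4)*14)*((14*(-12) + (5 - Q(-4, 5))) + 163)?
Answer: 196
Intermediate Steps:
((18 - 4)*14)*((14*(-12) + (5 - Q(-4, 5))) + 163) = ((18 - 4)*14)*((14*(-12) + (5 - (4 - 1*5))) + 163) = (14*14)*((-168 + (5 - (4 - 5))) + 163) = 196*((-168 + (5 - 1*(-1))) + 163) = 196*((-168 + (5 + 1)) + 163) = 196*((-168 + 6) + 163) = 196*(-162 + 163) = 196*1 = 196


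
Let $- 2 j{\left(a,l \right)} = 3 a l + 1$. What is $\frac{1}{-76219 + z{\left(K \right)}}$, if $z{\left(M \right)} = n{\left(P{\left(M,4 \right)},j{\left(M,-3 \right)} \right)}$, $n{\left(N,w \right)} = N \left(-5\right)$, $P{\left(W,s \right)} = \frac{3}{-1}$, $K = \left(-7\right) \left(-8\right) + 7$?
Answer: $- \frac{1}{76204} \approx -1.3123 \cdot 10^{-5}$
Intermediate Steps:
$K = 63$ ($K = 56 + 7 = 63$)
$P{\left(W,s \right)} = -3$ ($P{\left(W,s \right)} = 3 \left(-1\right) = -3$)
$j{\left(a,l \right)} = - \frac{1}{2} - \frac{3 a l}{2}$ ($j{\left(a,l \right)} = - \frac{3 a l + 1}{2} = - \frac{1 + 3 a l}{2} = - \frac{1}{2} - \frac{3 a l}{2}$)
$n{\left(N,w \right)} = - 5 N$
$z{\left(M \right)} = 15$ ($z{\left(M \right)} = \left(-5\right) \left(-3\right) = 15$)
$\frac{1}{-76219 + z{\left(K \right)}} = \frac{1}{-76219 + 15} = \frac{1}{-76204} = - \frac{1}{76204}$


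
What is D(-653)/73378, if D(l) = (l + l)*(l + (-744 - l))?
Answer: 485832/36689 ≈ 13.242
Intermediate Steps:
D(l) = -1488*l (D(l) = (2*l)*(-744) = -1488*l)
D(-653)/73378 = -1488*(-653)/73378 = 971664*(1/73378) = 485832/36689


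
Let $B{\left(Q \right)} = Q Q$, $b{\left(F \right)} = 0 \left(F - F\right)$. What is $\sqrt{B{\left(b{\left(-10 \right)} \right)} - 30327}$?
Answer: $i \sqrt{30327} \approx 174.15 i$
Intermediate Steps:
$b{\left(F \right)} = 0$ ($b{\left(F \right)} = 0 \cdot 0 = 0$)
$B{\left(Q \right)} = Q^{2}$
$\sqrt{B{\left(b{\left(-10 \right)} \right)} - 30327} = \sqrt{0^{2} - 30327} = \sqrt{0 - 30327} = \sqrt{-30327} = i \sqrt{30327}$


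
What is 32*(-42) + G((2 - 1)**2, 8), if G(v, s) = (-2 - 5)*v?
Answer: -1351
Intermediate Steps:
G(v, s) = -7*v
32*(-42) + G((2 - 1)**2, 8) = 32*(-42) - 7*(2 - 1)**2 = -1344 - 7*1**2 = -1344 - 7*1 = -1344 - 7 = -1351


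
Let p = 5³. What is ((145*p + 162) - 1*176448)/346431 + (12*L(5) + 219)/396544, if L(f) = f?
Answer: -62621141335/137375134464 ≈ -0.45584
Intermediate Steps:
p = 125
((145*p + 162) - 1*176448)/346431 + (12*L(5) + 219)/396544 = ((145*125 + 162) - 1*176448)/346431 + (12*5 + 219)/396544 = ((18125 + 162) - 176448)*(1/346431) + (60 + 219)*(1/396544) = (18287 - 176448)*(1/346431) + 279*(1/396544) = -158161*1/346431 + 279/396544 = -158161/346431 + 279/396544 = -62621141335/137375134464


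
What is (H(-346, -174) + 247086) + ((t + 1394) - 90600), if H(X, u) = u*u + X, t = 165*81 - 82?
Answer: 201093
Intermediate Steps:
t = 13283 (t = 13365 - 82 = 13283)
H(X, u) = X + u² (H(X, u) = u² + X = X + u²)
(H(-346, -174) + 247086) + ((t + 1394) - 90600) = ((-346 + (-174)²) + 247086) + ((13283 + 1394) - 90600) = ((-346 + 30276) + 247086) + (14677 - 90600) = (29930 + 247086) - 75923 = 277016 - 75923 = 201093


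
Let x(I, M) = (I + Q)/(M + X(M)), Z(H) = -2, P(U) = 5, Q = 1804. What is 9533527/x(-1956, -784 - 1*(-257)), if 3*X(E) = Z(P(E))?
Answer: 15091573241/456 ≈ 3.3096e+7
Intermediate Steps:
X(E) = -2/3 (X(E) = (1/3)*(-2) = -2/3)
x(I, M) = (1804 + I)/(-2/3 + M) (x(I, M) = (I + 1804)/(M - 2/3) = (1804 + I)/(-2/3 + M))
9533527/x(-1956, -784 - 1*(-257)) = 9533527/((3*(1804 - 1956)/(-2 + 3*(-784 - 1*(-257))))) = 9533527/((3*(-152)/(-2 + 3*(-784 + 257)))) = 9533527/((3*(-152)/(-2 + 3*(-527)))) = 9533527/((3*(-152)/(-2 - 1581))) = 9533527/((3*(-152)/(-1583))) = 9533527/((3*(-1/1583)*(-152))) = 9533527/(456/1583) = 9533527*(1583/456) = 15091573241/456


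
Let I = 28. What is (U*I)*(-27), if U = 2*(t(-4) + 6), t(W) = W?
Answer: -3024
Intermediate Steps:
U = 4 (U = 2*(-4 + 6) = 2*2 = 4)
(U*I)*(-27) = (4*28)*(-27) = 112*(-27) = -3024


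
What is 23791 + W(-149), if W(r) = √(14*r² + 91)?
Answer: 23791 + 21*√705 ≈ 24349.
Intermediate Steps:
W(r) = √(91 + 14*r²)
23791 + W(-149) = 23791 + √(91 + 14*(-149)²) = 23791 + √(91 + 14*22201) = 23791 + √(91 + 310814) = 23791 + √310905 = 23791 + 21*√705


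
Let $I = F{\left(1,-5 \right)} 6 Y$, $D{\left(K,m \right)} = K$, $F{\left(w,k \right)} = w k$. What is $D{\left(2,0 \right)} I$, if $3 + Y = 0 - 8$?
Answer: $660$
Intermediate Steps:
$Y = -11$ ($Y = -3 + \left(0 - 8\right) = -3 - 8 = -11$)
$F{\left(w,k \right)} = k w$
$I = 330$ ($I = \left(-5\right) 1 \cdot 6 \left(-11\right) = \left(-5\right) 6 \left(-11\right) = \left(-30\right) \left(-11\right) = 330$)
$D{\left(2,0 \right)} I = 2 \cdot 330 = 660$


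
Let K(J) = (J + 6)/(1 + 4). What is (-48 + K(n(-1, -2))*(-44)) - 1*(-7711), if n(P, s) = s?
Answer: 38139/5 ≈ 7627.8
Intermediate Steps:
K(J) = 6/5 + J/5 (K(J) = (6 + J)/5 = (6 + J)*(1/5) = 6/5 + J/5)
(-48 + K(n(-1, -2))*(-44)) - 1*(-7711) = (-48 + (6/5 + (1/5)*(-2))*(-44)) - 1*(-7711) = (-48 + (6/5 - 2/5)*(-44)) + 7711 = (-48 + (4/5)*(-44)) + 7711 = (-48 - 176/5) + 7711 = -416/5 + 7711 = 38139/5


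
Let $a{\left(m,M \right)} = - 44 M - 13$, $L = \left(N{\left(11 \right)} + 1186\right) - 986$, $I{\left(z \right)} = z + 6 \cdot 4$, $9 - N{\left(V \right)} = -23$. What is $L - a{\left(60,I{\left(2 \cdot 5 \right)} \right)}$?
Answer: $1741$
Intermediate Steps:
$N{\left(V \right)} = 32$ ($N{\left(V \right)} = 9 - -23 = 9 + 23 = 32$)
$I{\left(z \right)} = 24 + z$ ($I{\left(z \right)} = z + 24 = 24 + z$)
$L = 232$ ($L = \left(32 + 1186\right) - 986 = 1218 - 986 = 232$)
$a{\left(m,M \right)} = -13 - 44 M$
$L - a{\left(60,I{\left(2 \cdot 5 \right)} \right)} = 232 - \left(-13 - 44 \left(24 + 2 \cdot 5\right)\right) = 232 - \left(-13 - 44 \left(24 + 10\right)\right) = 232 - \left(-13 - 1496\right) = 232 - -1509 = 232 + 1509 = 1741$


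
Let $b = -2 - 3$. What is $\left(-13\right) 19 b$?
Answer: $1235$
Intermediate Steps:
$b = -5$
$\left(-13\right) 19 b = \left(-13\right) 19 \left(-5\right) = \left(-247\right) \left(-5\right) = 1235$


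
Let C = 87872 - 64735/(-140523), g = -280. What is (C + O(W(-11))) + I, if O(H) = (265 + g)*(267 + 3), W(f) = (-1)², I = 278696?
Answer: 50942181649/140523 ≈ 3.6252e+5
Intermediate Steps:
W(f) = 1
C = 12348101791/140523 (C = 87872 - 64735*(-1/140523) = 87872 + 64735/140523 = 12348101791/140523 ≈ 87873.)
O(H) = -4050 (O(H) = (265 - 280)*(267 + 3) = -15*270 = -4050)
(C + O(W(-11))) + I = (12348101791/140523 - 4050) + 278696 = 11778983641/140523 + 278696 = 50942181649/140523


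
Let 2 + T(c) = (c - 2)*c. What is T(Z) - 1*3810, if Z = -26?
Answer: -3084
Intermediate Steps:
T(c) = -2 + c*(-2 + c) (T(c) = -2 + (c - 2)*c = -2 + (-2 + c)*c = -2 + c*(-2 + c))
T(Z) - 1*3810 = (-2 + (-26)**2 - 2*(-26)) - 1*3810 = (-2 + 676 + 52) - 3810 = 726 - 3810 = -3084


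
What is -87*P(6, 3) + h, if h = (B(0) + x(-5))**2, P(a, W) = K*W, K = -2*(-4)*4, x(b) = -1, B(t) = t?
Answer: -8351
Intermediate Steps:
K = 32 (K = 8*4 = 32)
P(a, W) = 32*W
h = 1 (h = (0 - 1)**2 = (-1)**2 = 1)
-87*P(6, 3) + h = -2784*3 + 1 = -87*96 + 1 = -8352 + 1 = -8351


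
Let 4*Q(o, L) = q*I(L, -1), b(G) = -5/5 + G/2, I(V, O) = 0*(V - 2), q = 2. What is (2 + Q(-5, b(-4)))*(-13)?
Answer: -26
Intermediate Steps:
I(V, O) = 0 (I(V, O) = 0*(-2 + V) = 0)
b(G) = -1 + G/2 (b(G) = -5*⅕ + G*(½) = -1 + G/2)
Q(o, L) = 0 (Q(o, L) = (2*0)/4 = (¼)*0 = 0)
(2 + Q(-5, b(-4)))*(-13) = (2 + 0)*(-13) = 2*(-13) = -26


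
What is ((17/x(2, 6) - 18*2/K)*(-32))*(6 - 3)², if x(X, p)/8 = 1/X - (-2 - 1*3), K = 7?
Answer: 105480/77 ≈ 1369.9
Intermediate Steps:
x(X, p) = 40 + 8/X (x(X, p) = 8*(1/X - (-2 - 1*3)) = 8*(1/X - (-2 - 3)) = 8*(1/X - 1*(-5)) = 8*(1/X + 5) = 8*(5 + 1/X) = 40 + 8/X)
((17/x(2, 6) - 18*2/K)*(-32))*(6 - 3)² = ((17/(40 + 8/2) - 18/(7/2))*(-32))*(6 - 3)² = ((17/(40 + 8*(½)) - 18/(7*(½)))*(-32))*3² = ((17/(40 + 4) - 18/7/2)*(-32))*9 = ((17/44 - 18*2/7)*(-32))*9 = ((17*(1/44) - 36/7)*(-32))*9 = ((17/44 - 36/7)*(-32))*9 = -1465/308*(-32)*9 = (11720/77)*9 = 105480/77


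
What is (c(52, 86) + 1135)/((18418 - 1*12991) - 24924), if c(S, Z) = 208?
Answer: -1343/19497 ≈ -0.068882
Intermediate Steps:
(c(52, 86) + 1135)/((18418 - 1*12991) - 24924) = (208 + 1135)/((18418 - 1*12991) - 24924) = 1343/((18418 - 12991) - 24924) = 1343/(5427 - 24924) = 1343/(-19497) = 1343*(-1/19497) = -1343/19497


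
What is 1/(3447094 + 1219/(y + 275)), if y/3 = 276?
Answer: 1103/3802145901 ≈ 2.9010e-7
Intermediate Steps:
y = 828 (y = 3*276 = 828)
1/(3447094 + 1219/(y + 275)) = 1/(3447094 + 1219/(828 + 275)) = 1/(3447094 + 1219/1103) = 1/(3802145901/1103) = 1103/3802145901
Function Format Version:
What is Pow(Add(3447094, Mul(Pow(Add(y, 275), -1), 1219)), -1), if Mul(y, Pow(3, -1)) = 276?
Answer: Rational(1103, 3802145901) ≈ 2.9010e-7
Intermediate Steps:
y = 828 (y = Mul(3, 276) = 828)
Pow(Add(3447094, Mul(Pow(Add(y, 275), -1), 1219)), -1) = Pow(Add(3447094, Mul(Pow(Add(828, 275), -1), 1219)), -1) = Pow(Add(3447094, Mul(Pow(1103, -1), 1219)), -1) = Pow(Add(3447094, Mul(Rational(1, 1103), 1219)), -1) = Pow(Add(3447094, Rational(1219, 1103)), -1) = Pow(Rational(3802145901, 1103), -1) = Rational(1103, 3802145901)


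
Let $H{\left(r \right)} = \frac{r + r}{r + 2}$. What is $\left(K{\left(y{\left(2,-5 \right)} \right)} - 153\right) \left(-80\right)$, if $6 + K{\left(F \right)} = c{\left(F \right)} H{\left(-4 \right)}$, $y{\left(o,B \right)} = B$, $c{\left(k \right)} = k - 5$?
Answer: $15920$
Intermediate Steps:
$c{\left(k \right)} = -5 + k$ ($c{\left(k \right)} = k - 5 = -5 + k$)
$H{\left(r \right)} = \frac{2 r}{2 + r}$
$K{\left(F \right)} = -26 + 4 F$ ($K{\left(F \right)} = -6 + \left(-5 + F\right) 2 \left(-4\right) \frac{1}{2 - 4} = -6 + \left(-5 + F\right) 2 \left(-4\right) \frac{1}{-2} = -6 + \left(-5 + F\right) 2 \left(-4\right) \left(- \frac{1}{2}\right) = -6 + \left(-5 + F\right) 4 = -6 + \left(-20 + 4 F\right) = -26 + 4 F$)
$\left(K{\left(y{\left(2,-5 \right)} \right)} - 153\right) \left(-80\right) = \left(\left(-26 + 4 \left(-5\right)\right) - 153\right) \left(-80\right) = \left(\left(-26 - 20\right) - 153\right) \left(-80\right) = \left(-46 - 153\right) \left(-80\right) = \left(-199\right) \left(-80\right) = 15920$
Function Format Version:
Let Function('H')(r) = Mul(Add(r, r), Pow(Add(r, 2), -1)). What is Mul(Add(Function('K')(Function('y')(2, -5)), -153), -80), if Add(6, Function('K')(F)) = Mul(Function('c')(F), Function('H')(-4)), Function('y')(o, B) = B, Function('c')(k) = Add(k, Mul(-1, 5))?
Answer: 15920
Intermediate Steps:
Function('c')(k) = Add(-5, k) (Function('c')(k) = Add(k, -5) = Add(-5, k))
Function('H')(r) = Mul(2, r, Pow(Add(2, r), -1)) (Function('H')(r) = Mul(Mul(2, r), Pow(Add(2, r), -1)) = Mul(2, r, Pow(Add(2, r), -1)))
Function('K')(F) = Add(-26, Mul(4, F)) (Function('K')(F) = Add(-6, Mul(Add(-5, F), Mul(2, -4, Pow(Add(2, -4), -1)))) = Add(-6, Mul(Add(-5, F), Mul(2, -4, Pow(-2, -1)))) = Add(-6, Mul(Add(-5, F), Mul(2, -4, Rational(-1, 2)))) = Add(-6, Mul(Add(-5, F), 4)) = Add(-6, Add(-20, Mul(4, F))) = Add(-26, Mul(4, F)))
Mul(Add(Function('K')(Function('y')(2, -5)), -153), -80) = Mul(Add(Add(-26, Mul(4, -5)), -153), -80) = Mul(Add(Add(-26, -20), -153), -80) = Mul(Add(-46, -153), -80) = Mul(-199, -80) = 15920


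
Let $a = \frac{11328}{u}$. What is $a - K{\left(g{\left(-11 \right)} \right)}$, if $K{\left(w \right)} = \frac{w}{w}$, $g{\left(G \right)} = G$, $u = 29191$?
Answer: $- \frac{17863}{29191} \approx -0.61193$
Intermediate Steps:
$a = \frac{11328}{29191} \approx 0.38806$
$K{\left(w \right)} = 1$
$a - K{\left(g{\left(-11 \right)} \right)} = \frac{11328}{29191} - 1 = - \frac{17863}{29191}$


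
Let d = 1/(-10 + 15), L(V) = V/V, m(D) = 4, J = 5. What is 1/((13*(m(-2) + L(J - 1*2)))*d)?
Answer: 1/13 ≈ 0.076923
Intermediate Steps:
L(V) = 1
d = ⅕ (d = 1/5 = ⅕ ≈ 0.20000)
1/((13*(m(-2) + L(J - 1*2)))*d) = 1/((13*(4 + 1))*(⅕)) = 1/((13*5)*(⅕)) = 1/(65*(⅕)) = 1/13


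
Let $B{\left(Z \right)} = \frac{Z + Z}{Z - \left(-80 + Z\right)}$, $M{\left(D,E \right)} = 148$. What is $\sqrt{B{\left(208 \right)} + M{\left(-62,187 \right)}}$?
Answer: $\frac{\sqrt{3830}}{5} \approx 12.377$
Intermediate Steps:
$B{\left(Z \right)} = \frac{Z}{40}$ ($B{\left(Z \right)} = \frac{2 Z}{80} = 2 Z \frac{1}{80} = \frac{Z}{40}$)
$\sqrt{B{\left(208 \right)} + M{\left(-62,187 \right)}} = \sqrt{\frac{1}{40} \cdot 208 + 148} = \sqrt{\frac{26}{5} + 148} = \sqrt{\frac{766}{5}} = \frac{\sqrt{3830}}{5}$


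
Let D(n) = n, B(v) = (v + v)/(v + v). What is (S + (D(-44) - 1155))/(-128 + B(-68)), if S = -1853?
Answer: 3052/127 ≈ 24.031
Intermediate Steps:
B(v) = 1 (B(v) = (2*v)/((2*v)) = (2*v)*(1/(2*v)) = 1)
(S + (D(-44) - 1155))/(-128 + B(-68)) = (-1853 + (-44 - 1155))/(-128 + 1) = (-1853 - 1199)/(-127) = -3052*(-1/127) = 3052/127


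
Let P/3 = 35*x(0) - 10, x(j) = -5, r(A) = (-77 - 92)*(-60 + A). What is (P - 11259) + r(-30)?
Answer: 3396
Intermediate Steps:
r(A) = 10140 - 169*A (r(A) = -169*(-60 + A) = 10140 - 169*A)
P = -555 (P = 3*(35*(-5) - 10) = 3*(-175 - 10) = 3*(-185) = -555)
(P - 11259) + r(-30) = (-555 - 11259) + (10140 - 169*(-30)) = -11814 + (10140 + 5070) = -11814 + 15210 = 3396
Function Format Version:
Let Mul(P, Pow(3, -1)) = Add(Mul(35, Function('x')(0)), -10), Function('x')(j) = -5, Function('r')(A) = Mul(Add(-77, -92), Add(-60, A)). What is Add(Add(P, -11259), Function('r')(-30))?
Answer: 3396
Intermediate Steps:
Function('r')(A) = Add(10140, Mul(-169, A)) (Function('r')(A) = Mul(-169, Add(-60, A)) = Add(10140, Mul(-169, A)))
P = -555 (P = Mul(3, Add(Mul(35, -5), -10)) = Mul(3, Add(-175, -10)) = Mul(3, -185) = -555)
Add(Add(P, -11259), Function('r')(-30)) = Add(Add(-555, -11259), Add(10140, Mul(-169, -30))) = Add(-11814, Add(10140, 5070)) = Add(-11814, 15210) = 3396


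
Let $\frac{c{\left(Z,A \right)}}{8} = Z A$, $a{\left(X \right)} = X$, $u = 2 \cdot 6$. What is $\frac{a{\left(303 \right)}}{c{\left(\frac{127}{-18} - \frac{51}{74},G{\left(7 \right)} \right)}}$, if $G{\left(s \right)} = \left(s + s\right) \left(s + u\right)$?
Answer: $- \frac{100899}{5488112} \approx -0.018385$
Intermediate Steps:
$u = 12$
$G{\left(s \right)} = 2 s \left(12 + s\right)$ ($G{\left(s \right)} = \left(s + s\right) \left(s + 12\right) = 2 s \left(12 + s\right)$)
$c{\left(Z,A \right)} = 8 A Z$ ($c{\left(Z,A \right)} = 8 Z A = 8 A Z$)
$\frac{a{\left(303 \right)}}{c{\left(\frac{127}{-18} - \frac{51}{74},G{\left(7 \right)} \right)}} = \frac{303}{8 \cdot 2 \cdot 7 \left(12 + 7\right) \left(\frac{127}{-18} - \frac{51}{74}\right)} = \frac{303}{8 \cdot 2 \cdot 7 \cdot 19 \left(127 \left(- \frac{1}{18}\right) - \frac{51}{74}\right)} = \frac{303}{8 \cdot 266 \left(- \frac{127}{18} - \frac{51}{74}\right)} = \frac{303}{8 \cdot 266 \left(- \frac{2579}{333}\right)} = \frac{303}{- \frac{5488112}{333}} = 303 \left(- \frac{333}{5488112}\right) = - \frac{100899}{5488112}$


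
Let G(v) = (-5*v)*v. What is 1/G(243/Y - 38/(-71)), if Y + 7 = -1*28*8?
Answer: -29888089/39903125 ≈ -0.74902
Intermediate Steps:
Y = -231 (Y = -7 - 1*28*8 = -7 - 28*8 = -7 - 224 = -231)
G(v) = -5*v²
1/G(243/Y - 38/(-71)) = 1/(-5*(243/(-231) - 38/(-71))²) = 1/(-5*(243*(-1/231) - 38*(-1/71))²) = 1/(-5*(-81/77 + 38/71)²) = 1/(-5*(-2825/5467)²) = 1/(-5*7980625/29888089) = 1/(-39903125/29888089) = -29888089/39903125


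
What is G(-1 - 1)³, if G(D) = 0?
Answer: 0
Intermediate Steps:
G(-1 - 1)³ = 0³ = 0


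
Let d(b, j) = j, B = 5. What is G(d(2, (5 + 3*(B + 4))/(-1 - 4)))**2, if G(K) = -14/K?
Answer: 1225/256 ≈ 4.7852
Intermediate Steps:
G(d(2, (5 + 3*(B + 4))/(-1 - 4)))**2 = (-14*(-1 - 4)/(5 + 3*(5 + 4)))**2 = (-14*(-5/(5 + 3*9)))**2 = (-14*(-5/(5 + 27)))**2 = (-14/(32*(-1/5)))**2 = (-14/(-32/5))**2 = (-14*(-5/32))**2 = (35/16)**2 = 1225/256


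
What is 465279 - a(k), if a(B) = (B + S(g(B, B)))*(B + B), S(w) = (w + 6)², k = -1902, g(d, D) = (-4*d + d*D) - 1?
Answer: 49992922315356627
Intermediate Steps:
g(d, D) = -1 - 4*d + D*d (g(d, D) = (-4*d + D*d) - 1 = -1 - 4*d + D*d)
S(w) = (6 + w)²
a(B) = 2*B*(B + (5 + B² - 4*B)²) (a(B) = (B + (6 + (-1 - 4*B + B*B))²)*(B + B) = (B + (6 + (-1 - 4*B + B²))²)*(2*B) = (B + (6 + (-1 + B² - 4*B))²)*(2*B) = (B + (5 + B² - 4*B)²)*(2*B) = 2*B*(B + (5 + B² - 4*B)²))
465279 - a(k) = 465279 - 2*(-1902)*(-1902 + (5 + (-1902)² - 4*(-1902))²) = 465279 - 2*(-1902)*(-1902 + (5 + 3617604 + 7608)²) = 465279 - 2*(-1902)*(-1902 + 3625217²) = 465279 - 2*(-1902)*(-1902 + 13142198297089) = 465279 - 2*(-1902)*13142198295187 = 465279 - 1*(-49992922314891348) = 465279 + 49992922314891348 = 49992922315356627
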